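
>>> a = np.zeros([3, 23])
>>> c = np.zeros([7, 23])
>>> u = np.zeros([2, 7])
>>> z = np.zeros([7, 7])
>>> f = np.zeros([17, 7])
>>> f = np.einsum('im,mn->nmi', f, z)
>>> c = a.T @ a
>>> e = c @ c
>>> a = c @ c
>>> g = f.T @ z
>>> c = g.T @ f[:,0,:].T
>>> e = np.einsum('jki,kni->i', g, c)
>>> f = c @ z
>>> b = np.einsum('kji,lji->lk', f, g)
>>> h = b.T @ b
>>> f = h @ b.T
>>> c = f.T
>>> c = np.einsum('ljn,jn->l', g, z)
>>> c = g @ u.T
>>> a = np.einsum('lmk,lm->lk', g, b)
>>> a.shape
(17, 7)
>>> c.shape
(17, 7, 2)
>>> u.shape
(2, 7)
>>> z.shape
(7, 7)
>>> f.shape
(7, 17)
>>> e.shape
(7,)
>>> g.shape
(17, 7, 7)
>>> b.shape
(17, 7)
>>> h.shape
(7, 7)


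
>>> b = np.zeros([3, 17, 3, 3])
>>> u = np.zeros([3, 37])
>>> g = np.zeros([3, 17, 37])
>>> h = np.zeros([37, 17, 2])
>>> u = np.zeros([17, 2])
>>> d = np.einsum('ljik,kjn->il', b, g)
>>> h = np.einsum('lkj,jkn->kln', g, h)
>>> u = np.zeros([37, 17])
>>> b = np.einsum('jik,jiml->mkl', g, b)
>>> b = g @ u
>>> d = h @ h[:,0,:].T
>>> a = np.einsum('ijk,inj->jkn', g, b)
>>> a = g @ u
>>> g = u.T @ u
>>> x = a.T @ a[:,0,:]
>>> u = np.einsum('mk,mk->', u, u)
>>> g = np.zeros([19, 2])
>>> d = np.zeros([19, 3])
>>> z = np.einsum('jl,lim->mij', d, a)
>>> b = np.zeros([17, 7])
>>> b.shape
(17, 7)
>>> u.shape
()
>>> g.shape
(19, 2)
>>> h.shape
(17, 3, 2)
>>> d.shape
(19, 3)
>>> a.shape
(3, 17, 17)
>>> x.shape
(17, 17, 17)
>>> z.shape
(17, 17, 19)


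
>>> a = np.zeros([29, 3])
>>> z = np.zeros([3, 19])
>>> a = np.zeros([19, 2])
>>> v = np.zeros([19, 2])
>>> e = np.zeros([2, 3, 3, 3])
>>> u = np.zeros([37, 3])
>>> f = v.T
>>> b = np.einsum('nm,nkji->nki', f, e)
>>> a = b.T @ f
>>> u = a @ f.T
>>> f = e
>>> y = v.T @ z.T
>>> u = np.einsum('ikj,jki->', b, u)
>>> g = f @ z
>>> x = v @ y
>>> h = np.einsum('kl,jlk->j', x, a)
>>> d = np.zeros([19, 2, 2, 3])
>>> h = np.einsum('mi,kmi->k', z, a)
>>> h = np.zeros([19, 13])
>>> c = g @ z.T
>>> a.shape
(3, 3, 19)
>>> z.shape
(3, 19)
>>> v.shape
(19, 2)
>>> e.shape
(2, 3, 3, 3)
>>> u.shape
()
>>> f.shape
(2, 3, 3, 3)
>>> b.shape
(2, 3, 3)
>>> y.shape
(2, 3)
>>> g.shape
(2, 3, 3, 19)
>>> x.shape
(19, 3)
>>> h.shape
(19, 13)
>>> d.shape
(19, 2, 2, 3)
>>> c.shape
(2, 3, 3, 3)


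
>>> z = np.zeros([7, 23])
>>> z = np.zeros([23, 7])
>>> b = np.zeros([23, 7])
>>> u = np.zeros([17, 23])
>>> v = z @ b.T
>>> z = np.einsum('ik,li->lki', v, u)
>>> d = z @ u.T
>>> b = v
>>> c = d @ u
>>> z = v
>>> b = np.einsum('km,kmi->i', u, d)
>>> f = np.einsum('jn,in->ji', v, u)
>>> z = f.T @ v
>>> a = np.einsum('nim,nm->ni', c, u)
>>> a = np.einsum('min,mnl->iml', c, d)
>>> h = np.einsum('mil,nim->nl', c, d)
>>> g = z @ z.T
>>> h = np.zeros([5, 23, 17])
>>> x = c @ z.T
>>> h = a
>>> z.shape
(17, 23)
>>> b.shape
(17,)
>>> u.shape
(17, 23)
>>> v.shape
(23, 23)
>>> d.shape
(17, 23, 17)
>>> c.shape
(17, 23, 23)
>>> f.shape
(23, 17)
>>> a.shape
(23, 17, 17)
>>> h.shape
(23, 17, 17)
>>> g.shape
(17, 17)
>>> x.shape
(17, 23, 17)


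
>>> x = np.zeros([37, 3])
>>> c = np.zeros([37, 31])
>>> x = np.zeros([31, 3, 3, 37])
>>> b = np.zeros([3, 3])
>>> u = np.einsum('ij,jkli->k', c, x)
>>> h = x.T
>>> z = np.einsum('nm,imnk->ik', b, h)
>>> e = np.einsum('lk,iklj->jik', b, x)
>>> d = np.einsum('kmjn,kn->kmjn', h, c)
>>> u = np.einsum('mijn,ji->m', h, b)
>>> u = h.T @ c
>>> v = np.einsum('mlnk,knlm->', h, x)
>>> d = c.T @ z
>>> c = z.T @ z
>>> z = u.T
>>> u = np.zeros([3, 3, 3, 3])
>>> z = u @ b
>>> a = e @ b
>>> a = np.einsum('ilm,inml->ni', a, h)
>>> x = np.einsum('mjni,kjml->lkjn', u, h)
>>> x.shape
(31, 37, 3, 3)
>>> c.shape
(31, 31)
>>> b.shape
(3, 3)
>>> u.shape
(3, 3, 3, 3)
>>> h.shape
(37, 3, 3, 31)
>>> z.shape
(3, 3, 3, 3)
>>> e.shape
(37, 31, 3)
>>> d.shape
(31, 31)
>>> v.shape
()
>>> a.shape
(3, 37)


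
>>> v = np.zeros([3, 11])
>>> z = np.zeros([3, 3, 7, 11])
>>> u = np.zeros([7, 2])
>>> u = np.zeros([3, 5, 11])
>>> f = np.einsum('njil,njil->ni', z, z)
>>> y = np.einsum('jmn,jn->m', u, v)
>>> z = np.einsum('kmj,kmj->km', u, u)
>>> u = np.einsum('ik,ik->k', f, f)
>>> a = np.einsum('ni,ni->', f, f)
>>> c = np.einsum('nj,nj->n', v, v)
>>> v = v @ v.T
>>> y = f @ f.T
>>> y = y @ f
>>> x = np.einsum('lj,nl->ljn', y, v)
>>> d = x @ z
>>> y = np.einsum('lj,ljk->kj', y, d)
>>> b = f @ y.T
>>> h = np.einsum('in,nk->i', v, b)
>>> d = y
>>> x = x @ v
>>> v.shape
(3, 3)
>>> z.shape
(3, 5)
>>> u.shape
(7,)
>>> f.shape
(3, 7)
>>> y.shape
(5, 7)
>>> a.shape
()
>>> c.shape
(3,)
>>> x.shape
(3, 7, 3)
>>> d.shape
(5, 7)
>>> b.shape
(3, 5)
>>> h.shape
(3,)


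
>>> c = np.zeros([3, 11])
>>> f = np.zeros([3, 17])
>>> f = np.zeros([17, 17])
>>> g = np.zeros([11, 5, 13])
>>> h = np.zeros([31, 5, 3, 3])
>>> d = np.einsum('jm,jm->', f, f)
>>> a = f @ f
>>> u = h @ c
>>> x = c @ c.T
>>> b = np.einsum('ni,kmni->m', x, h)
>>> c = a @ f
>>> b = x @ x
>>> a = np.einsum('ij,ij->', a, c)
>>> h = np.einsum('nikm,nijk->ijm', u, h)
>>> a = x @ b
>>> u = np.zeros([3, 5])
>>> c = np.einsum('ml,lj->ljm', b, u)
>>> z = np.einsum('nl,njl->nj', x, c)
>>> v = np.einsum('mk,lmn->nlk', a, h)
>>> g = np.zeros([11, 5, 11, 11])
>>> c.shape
(3, 5, 3)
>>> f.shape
(17, 17)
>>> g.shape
(11, 5, 11, 11)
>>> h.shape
(5, 3, 11)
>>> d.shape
()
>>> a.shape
(3, 3)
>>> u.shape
(3, 5)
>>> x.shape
(3, 3)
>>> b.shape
(3, 3)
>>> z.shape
(3, 5)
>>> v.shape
(11, 5, 3)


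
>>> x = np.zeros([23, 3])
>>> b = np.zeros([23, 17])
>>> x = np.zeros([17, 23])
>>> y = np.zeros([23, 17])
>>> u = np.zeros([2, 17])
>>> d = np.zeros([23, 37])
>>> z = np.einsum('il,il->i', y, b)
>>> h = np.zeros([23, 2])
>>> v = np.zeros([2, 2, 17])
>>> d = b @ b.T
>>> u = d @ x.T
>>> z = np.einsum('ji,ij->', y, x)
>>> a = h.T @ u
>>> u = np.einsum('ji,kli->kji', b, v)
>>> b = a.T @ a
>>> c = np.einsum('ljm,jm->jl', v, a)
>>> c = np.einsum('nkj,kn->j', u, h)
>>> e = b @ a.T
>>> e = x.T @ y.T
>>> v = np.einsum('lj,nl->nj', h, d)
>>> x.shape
(17, 23)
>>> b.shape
(17, 17)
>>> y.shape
(23, 17)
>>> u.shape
(2, 23, 17)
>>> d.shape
(23, 23)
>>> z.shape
()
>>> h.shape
(23, 2)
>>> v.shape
(23, 2)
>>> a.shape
(2, 17)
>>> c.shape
(17,)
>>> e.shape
(23, 23)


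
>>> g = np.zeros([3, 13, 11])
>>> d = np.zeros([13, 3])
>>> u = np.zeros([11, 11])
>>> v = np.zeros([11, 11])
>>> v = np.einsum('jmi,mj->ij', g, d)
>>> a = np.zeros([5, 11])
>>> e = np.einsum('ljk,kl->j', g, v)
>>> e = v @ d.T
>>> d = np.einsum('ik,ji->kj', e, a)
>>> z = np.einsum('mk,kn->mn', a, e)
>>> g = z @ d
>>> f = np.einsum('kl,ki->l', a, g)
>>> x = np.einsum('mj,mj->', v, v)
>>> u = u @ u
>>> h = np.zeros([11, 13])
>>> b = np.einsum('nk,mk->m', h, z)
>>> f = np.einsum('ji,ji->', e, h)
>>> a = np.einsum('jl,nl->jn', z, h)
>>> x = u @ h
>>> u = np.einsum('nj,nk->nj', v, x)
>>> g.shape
(5, 5)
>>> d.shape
(13, 5)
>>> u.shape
(11, 3)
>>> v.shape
(11, 3)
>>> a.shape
(5, 11)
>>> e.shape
(11, 13)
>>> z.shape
(5, 13)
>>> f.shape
()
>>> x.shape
(11, 13)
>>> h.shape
(11, 13)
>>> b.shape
(5,)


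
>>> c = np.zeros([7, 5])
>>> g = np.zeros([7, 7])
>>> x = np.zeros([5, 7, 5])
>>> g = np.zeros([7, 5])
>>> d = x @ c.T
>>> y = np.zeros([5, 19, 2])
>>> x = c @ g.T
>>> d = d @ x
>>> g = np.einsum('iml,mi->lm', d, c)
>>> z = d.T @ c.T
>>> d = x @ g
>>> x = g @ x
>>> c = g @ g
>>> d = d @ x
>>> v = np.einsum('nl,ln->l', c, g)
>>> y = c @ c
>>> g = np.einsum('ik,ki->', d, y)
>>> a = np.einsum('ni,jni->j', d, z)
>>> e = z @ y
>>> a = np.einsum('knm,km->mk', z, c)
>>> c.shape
(7, 7)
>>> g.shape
()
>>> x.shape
(7, 7)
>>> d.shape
(7, 7)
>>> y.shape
(7, 7)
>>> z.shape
(7, 7, 7)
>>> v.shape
(7,)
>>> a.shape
(7, 7)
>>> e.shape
(7, 7, 7)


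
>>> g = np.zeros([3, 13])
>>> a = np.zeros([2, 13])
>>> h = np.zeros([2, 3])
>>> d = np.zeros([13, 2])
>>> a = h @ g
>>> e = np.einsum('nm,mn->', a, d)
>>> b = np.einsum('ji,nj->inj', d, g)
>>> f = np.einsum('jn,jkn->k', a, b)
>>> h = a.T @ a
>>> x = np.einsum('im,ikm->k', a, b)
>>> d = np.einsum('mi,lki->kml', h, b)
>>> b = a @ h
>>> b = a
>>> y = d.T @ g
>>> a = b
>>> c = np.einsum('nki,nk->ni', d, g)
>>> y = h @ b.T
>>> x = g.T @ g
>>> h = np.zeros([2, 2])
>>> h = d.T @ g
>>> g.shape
(3, 13)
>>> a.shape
(2, 13)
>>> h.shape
(2, 13, 13)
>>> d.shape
(3, 13, 2)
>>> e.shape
()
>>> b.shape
(2, 13)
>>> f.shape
(3,)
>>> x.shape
(13, 13)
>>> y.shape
(13, 2)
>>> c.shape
(3, 2)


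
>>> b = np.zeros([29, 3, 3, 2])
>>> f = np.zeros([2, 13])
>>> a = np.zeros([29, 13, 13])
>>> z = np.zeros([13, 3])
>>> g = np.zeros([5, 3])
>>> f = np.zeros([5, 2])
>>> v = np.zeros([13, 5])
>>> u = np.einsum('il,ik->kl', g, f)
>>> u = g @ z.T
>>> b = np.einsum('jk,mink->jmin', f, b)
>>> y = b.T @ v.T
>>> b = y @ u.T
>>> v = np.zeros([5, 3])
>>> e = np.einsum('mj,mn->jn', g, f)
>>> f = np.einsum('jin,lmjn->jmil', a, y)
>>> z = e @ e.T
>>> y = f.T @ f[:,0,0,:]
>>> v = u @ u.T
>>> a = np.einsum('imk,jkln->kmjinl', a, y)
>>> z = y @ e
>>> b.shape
(3, 3, 29, 5)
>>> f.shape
(29, 3, 13, 3)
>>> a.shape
(13, 13, 3, 29, 3, 3)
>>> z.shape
(3, 13, 3, 2)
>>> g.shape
(5, 3)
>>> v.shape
(5, 5)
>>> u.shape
(5, 13)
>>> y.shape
(3, 13, 3, 3)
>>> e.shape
(3, 2)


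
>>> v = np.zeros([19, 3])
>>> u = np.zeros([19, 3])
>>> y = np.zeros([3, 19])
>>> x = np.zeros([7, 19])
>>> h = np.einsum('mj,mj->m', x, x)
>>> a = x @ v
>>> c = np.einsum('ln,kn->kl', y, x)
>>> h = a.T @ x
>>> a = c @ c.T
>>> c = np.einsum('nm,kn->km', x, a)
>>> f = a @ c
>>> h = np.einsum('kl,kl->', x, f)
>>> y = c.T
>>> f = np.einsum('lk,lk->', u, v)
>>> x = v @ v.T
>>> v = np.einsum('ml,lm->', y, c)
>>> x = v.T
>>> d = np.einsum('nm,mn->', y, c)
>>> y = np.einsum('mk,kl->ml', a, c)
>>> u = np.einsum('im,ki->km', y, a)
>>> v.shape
()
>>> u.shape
(7, 19)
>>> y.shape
(7, 19)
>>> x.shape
()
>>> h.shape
()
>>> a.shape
(7, 7)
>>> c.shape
(7, 19)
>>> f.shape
()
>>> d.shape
()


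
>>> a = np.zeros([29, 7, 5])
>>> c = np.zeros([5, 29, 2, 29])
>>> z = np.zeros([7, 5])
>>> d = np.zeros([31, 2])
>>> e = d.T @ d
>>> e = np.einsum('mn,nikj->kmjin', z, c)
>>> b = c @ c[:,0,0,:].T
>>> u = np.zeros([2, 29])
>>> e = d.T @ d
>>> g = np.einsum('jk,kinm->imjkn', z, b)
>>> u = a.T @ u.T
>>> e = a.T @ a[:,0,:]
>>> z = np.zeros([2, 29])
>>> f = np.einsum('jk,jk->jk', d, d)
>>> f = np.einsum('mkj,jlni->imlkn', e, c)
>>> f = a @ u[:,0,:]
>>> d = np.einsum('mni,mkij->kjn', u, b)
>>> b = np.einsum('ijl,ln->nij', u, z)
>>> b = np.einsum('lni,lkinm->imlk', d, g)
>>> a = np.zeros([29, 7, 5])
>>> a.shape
(29, 7, 5)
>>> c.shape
(5, 29, 2, 29)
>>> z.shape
(2, 29)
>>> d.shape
(29, 5, 7)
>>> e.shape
(5, 7, 5)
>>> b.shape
(7, 2, 29, 5)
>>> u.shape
(5, 7, 2)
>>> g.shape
(29, 5, 7, 5, 2)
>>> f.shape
(29, 7, 2)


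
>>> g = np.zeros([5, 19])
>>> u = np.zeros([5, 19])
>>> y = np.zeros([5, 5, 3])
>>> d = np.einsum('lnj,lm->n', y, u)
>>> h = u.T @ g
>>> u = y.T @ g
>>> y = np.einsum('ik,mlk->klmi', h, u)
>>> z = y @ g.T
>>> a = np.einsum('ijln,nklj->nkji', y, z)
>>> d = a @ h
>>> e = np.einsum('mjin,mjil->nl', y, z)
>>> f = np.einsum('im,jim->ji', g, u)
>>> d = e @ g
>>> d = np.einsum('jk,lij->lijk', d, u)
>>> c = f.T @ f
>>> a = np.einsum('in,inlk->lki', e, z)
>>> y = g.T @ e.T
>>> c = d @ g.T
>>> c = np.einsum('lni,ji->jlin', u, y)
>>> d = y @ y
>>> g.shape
(5, 19)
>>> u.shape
(3, 5, 19)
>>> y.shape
(19, 19)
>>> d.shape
(19, 19)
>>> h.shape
(19, 19)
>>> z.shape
(19, 5, 3, 5)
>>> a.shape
(3, 5, 19)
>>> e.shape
(19, 5)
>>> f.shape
(3, 5)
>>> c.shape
(19, 3, 19, 5)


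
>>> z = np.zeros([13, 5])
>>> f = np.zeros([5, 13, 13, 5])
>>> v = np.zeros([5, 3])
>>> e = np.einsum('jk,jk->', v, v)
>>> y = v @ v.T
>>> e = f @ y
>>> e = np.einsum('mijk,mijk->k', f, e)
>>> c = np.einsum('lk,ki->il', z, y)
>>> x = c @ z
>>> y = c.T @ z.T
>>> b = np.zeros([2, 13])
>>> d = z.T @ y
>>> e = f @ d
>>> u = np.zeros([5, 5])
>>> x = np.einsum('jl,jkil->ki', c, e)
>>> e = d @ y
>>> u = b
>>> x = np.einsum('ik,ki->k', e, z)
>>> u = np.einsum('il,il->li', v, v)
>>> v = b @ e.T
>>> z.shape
(13, 5)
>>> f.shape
(5, 13, 13, 5)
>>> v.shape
(2, 5)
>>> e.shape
(5, 13)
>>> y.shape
(13, 13)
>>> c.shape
(5, 13)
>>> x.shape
(13,)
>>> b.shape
(2, 13)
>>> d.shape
(5, 13)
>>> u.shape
(3, 5)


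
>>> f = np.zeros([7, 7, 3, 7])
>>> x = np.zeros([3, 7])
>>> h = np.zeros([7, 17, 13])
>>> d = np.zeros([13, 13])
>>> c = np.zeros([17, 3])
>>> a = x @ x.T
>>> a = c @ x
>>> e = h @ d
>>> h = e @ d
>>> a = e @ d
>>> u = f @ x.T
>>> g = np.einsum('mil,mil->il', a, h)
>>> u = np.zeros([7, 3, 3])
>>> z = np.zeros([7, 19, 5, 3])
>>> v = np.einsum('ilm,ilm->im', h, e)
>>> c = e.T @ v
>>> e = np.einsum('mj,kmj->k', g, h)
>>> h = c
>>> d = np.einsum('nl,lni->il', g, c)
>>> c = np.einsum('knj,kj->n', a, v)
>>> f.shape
(7, 7, 3, 7)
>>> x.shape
(3, 7)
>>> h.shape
(13, 17, 13)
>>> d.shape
(13, 13)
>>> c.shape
(17,)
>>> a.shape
(7, 17, 13)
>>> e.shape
(7,)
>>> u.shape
(7, 3, 3)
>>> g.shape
(17, 13)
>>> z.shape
(7, 19, 5, 3)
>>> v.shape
(7, 13)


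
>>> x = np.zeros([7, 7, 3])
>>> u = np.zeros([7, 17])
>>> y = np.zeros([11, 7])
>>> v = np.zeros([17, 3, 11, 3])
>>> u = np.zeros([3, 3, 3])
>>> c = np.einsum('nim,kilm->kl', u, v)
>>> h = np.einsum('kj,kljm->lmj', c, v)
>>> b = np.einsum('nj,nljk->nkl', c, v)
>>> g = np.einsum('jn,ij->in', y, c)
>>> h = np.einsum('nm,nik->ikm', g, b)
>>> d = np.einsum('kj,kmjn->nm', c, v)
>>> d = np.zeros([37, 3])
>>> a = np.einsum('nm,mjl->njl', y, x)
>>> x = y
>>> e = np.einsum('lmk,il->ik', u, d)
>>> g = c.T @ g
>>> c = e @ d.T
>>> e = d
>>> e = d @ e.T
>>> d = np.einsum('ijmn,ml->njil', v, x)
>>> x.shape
(11, 7)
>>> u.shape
(3, 3, 3)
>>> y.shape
(11, 7)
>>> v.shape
(17, 3, 11, 3)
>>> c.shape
(37, 37)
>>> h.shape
(3, 3, 7)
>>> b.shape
(17, 3, 3)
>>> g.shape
(11, 7)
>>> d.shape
(3, 3, 17, 7)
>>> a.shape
(11, 7, 3)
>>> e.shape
(37, 37)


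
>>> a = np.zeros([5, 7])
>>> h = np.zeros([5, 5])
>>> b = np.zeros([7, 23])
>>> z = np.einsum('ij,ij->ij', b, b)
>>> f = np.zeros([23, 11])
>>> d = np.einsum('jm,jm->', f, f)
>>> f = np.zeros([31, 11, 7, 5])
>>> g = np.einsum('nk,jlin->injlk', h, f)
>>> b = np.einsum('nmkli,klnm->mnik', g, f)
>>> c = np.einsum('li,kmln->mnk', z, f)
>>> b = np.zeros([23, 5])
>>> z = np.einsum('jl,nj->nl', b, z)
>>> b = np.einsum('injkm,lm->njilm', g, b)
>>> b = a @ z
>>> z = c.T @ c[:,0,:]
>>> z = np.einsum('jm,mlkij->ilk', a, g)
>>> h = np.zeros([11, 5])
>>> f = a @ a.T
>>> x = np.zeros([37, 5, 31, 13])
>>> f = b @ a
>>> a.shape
(5, 7)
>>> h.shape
(11, 5)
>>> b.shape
(5, 5)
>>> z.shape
(11, 5, 31)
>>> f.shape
(5, 7)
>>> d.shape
()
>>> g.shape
(7, 5, 31, 11, 5)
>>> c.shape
(11, 5, 31)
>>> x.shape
(37, 5, 31, 13)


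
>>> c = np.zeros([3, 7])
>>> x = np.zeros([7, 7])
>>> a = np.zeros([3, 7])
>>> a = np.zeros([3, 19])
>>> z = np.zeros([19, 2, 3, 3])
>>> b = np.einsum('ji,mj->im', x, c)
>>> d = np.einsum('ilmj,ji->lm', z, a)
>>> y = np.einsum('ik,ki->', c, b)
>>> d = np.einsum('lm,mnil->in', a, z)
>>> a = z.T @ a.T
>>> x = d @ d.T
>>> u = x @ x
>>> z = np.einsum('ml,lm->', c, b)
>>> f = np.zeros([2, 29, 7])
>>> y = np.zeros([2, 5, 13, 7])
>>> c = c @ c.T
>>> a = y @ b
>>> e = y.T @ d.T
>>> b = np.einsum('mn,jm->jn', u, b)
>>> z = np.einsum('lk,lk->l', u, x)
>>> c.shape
(3, 3)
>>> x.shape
(3, 3)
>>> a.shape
(2, 5, 13, 3)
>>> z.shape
(3,)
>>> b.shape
(7, 3)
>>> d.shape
(3, 2)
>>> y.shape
(2, 5, 13, 7)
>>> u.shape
(3, 3)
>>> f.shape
(2, 29, 7)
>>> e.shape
(7, 13, 5, 3)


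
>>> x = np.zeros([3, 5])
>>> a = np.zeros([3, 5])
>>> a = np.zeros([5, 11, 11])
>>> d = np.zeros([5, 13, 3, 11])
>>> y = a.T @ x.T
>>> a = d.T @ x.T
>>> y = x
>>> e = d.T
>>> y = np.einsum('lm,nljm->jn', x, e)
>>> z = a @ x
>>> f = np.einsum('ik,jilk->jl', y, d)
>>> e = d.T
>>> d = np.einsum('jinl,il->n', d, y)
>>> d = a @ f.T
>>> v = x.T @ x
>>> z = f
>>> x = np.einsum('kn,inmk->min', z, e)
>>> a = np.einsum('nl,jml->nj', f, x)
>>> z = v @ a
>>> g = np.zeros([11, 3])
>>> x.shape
(13, 11, 3)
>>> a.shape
(5, 13)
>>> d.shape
(11, 3, 13, 5)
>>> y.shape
(13, 11)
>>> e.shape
(11, 3, 13, 5)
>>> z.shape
(5, 13)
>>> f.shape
(5, 3)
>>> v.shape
(5, 5)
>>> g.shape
(11, 3)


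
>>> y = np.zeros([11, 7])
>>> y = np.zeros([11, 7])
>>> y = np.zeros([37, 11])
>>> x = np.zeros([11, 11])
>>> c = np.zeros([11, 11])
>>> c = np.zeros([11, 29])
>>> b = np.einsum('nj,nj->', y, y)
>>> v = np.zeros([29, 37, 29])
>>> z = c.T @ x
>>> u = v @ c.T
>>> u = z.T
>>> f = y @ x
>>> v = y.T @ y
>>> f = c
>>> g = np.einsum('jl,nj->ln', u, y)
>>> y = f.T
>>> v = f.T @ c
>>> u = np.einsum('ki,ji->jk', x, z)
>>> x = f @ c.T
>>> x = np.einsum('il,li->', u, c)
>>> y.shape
(29, 11)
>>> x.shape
()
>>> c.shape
(11, 29)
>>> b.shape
()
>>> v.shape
(29, 29)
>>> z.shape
(29, 11)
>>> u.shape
(29, 11)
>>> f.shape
(11, 29)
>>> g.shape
(29, 37)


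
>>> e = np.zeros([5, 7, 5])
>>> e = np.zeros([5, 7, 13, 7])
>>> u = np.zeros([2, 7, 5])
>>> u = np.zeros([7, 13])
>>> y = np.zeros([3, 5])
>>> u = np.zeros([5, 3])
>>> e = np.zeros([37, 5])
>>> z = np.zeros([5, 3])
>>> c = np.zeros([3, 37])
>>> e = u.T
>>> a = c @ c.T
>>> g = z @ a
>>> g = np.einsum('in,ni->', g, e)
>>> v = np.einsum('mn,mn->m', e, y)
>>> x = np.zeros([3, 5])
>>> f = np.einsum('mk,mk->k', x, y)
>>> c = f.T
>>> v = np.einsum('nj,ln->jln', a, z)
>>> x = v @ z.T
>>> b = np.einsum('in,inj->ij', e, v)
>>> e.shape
(3, 5)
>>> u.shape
(5, 3)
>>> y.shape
(3, 5)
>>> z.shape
(5, 3)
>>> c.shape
(5,)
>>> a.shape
(3, 3)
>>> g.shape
()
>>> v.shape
(3, 5, 3)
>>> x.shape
(3, 5, 5)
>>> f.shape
(5,)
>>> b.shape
(3, 3)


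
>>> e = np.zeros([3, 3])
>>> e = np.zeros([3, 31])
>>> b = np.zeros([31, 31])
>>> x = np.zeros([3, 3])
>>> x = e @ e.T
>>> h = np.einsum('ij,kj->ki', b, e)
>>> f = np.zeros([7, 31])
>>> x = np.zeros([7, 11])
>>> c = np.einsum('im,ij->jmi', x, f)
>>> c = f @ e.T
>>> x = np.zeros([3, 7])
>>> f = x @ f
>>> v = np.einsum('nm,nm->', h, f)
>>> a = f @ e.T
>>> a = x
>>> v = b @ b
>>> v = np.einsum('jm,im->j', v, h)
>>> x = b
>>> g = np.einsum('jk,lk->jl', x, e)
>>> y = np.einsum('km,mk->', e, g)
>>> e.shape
(3, 31)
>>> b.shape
(31, 31)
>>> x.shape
(31, 31)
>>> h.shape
(3, 31)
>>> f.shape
(3, 31)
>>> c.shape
(7, 3)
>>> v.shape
(31,)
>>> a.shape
(3, 7)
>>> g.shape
(31, 3)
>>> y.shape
()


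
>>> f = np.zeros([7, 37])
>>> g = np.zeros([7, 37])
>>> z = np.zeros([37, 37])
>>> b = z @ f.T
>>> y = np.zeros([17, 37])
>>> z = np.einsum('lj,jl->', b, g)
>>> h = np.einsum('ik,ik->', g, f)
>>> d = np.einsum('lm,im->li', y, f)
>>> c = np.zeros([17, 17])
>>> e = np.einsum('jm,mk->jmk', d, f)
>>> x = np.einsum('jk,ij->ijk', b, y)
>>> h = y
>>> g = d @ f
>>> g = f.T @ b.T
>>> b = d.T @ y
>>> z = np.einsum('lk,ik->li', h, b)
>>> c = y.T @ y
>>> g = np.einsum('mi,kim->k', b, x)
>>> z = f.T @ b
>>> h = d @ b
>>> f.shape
(7, 37)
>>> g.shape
(17,)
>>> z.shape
(37, 37)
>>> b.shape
(7, 37)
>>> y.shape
(17, 37)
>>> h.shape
(17, 37)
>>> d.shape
(17, 7)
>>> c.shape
(37, 37)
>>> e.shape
(17, 7, 37)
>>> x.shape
(17, 37, 7)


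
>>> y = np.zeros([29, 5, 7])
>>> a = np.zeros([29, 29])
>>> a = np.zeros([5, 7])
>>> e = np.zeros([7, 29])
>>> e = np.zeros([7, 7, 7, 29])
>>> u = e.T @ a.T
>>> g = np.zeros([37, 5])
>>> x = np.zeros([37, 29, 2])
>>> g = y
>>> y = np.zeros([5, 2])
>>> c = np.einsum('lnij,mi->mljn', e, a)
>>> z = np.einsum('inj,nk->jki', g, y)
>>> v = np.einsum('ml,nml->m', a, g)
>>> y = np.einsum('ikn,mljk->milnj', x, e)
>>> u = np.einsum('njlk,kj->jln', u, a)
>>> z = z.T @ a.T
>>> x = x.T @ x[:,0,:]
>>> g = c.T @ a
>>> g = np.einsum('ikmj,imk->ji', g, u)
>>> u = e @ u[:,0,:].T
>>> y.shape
(7, 37, 7, 2, 7)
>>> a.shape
(5, 7)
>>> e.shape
(7, 7, 7, 29)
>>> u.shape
(7, 7, 7, 7)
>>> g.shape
(7, 7)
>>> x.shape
(2, 29, 2)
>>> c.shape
(5, 7, 29, 7)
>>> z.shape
(29, 2, 5)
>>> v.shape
(5,)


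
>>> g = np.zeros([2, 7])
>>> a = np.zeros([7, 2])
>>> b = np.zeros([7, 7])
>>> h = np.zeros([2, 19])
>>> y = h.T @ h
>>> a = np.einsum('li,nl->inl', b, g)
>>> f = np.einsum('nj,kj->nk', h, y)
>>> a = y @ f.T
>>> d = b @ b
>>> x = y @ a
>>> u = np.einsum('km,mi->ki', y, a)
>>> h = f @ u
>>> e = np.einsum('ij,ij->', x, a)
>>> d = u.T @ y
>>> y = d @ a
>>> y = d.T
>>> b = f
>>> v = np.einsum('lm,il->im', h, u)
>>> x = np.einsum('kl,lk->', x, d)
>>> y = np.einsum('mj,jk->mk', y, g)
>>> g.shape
(2, 7)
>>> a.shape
(19, 2)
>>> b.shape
(2, 19)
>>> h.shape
(2, 2)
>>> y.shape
(19, 7)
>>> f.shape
(2, 19)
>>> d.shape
(2, 19)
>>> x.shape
()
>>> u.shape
(19, 2)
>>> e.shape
()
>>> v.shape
(19, 2)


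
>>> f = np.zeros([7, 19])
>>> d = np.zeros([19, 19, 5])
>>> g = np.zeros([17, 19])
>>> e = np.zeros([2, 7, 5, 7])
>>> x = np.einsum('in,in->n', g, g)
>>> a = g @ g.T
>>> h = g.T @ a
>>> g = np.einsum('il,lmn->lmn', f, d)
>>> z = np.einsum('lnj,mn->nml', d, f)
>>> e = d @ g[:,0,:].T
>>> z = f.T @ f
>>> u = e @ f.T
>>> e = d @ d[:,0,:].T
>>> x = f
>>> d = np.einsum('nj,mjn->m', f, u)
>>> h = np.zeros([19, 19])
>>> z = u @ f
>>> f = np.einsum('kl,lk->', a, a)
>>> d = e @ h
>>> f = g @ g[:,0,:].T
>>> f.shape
(19, 19, 19)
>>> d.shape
(19, 19, 19)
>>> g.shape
(19, 19, 5)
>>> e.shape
(19, 19, 19)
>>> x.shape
(7, 19)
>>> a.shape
(17, 17)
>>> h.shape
(19, 19)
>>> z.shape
(19, 19, 19)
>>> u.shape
(19, 19, 7)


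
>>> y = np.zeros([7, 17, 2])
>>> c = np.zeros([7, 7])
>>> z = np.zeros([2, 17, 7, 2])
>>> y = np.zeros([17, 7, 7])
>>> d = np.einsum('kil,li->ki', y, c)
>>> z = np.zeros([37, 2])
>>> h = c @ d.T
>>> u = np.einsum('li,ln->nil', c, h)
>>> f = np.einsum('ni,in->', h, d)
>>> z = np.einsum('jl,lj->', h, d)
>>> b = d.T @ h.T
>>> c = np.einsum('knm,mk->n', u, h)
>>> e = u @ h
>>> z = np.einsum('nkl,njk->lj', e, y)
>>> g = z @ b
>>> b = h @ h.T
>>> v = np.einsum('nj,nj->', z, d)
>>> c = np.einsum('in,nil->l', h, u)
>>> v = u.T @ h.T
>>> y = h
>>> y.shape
(7, 17)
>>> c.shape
(7,)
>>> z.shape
(17, 7)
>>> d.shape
(17, 7)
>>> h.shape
(7, 17)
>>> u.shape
(17, 7, 7)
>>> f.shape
()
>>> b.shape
(7, 7)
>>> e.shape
(17, 7, 17)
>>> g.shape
(17, 7)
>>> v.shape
(7, 7, 7)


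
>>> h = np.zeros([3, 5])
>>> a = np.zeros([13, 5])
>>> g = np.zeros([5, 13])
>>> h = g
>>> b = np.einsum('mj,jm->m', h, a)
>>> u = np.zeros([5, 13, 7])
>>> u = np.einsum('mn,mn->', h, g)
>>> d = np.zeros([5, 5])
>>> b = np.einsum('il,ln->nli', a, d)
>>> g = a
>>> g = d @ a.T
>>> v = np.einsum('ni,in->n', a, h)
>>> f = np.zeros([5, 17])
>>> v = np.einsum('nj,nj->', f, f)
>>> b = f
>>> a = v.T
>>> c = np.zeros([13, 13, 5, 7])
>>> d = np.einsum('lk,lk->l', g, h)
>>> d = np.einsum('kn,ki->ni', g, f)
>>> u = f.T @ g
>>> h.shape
(5, 13)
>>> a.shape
()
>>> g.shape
(5, 13)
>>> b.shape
(5, 17)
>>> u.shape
(17, 13)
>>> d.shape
(13, 17)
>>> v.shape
()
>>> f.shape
(5, 17)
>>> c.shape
(13, 13, 5, 7)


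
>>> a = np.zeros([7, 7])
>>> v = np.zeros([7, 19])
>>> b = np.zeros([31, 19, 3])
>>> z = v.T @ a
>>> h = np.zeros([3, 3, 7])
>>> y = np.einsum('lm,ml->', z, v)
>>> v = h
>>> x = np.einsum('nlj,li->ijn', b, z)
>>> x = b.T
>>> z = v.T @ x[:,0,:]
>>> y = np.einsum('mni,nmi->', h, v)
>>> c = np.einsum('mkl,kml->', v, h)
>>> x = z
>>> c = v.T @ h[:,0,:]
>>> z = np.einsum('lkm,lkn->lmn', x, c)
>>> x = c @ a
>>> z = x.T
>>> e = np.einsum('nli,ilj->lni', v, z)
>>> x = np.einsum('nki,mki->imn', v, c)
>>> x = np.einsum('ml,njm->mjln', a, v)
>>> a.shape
(7, 7)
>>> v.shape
(3, 3, 7)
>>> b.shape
(31, 19, 3)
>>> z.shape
(7, 3, 7)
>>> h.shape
(3, 3, 7)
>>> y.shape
()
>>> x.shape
(7, 3, 7, 3)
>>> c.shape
(7, 3, 7)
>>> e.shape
(3, 3, 7)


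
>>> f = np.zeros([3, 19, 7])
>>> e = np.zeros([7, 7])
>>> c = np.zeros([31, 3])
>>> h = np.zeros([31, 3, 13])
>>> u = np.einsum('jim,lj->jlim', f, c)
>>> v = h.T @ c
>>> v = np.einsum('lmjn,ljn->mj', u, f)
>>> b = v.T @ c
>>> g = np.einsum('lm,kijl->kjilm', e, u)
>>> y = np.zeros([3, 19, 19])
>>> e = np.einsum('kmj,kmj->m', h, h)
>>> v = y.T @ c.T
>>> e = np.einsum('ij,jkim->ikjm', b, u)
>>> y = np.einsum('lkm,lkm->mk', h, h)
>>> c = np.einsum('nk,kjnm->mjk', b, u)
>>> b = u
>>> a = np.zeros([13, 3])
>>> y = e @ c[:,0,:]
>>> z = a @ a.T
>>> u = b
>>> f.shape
(3, 19, 7)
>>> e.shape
(19, 31, 3, 7)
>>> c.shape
(7, 31, 3)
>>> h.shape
(31, 3, 13)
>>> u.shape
(3, 31, 19, 7)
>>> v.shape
(19, 19, 31)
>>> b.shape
(3, 31, 19, 7)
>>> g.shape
(3, 19, 31, 7, 7)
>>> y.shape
(19, 31, 3, 3)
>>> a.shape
(13, 3)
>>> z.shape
(13, 13)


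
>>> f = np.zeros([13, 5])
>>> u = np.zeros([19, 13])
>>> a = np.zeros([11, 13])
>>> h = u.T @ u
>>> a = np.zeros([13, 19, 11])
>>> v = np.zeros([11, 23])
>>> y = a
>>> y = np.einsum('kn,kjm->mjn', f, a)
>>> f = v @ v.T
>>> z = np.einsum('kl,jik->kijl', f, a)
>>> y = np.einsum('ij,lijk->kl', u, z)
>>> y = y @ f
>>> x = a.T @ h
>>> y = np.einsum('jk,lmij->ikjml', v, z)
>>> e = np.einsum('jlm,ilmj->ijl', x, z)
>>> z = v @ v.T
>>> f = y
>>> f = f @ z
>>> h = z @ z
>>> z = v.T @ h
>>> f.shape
(13, 23, 11, 19, 11)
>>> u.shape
(19, 13)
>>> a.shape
(13, 19, 11)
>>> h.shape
(11, 11)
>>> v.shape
(11, 23)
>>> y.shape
(13, 23, 11, 19, 11)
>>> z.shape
(23, 11)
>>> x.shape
(11, 19, 13)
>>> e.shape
(11, 11, 19)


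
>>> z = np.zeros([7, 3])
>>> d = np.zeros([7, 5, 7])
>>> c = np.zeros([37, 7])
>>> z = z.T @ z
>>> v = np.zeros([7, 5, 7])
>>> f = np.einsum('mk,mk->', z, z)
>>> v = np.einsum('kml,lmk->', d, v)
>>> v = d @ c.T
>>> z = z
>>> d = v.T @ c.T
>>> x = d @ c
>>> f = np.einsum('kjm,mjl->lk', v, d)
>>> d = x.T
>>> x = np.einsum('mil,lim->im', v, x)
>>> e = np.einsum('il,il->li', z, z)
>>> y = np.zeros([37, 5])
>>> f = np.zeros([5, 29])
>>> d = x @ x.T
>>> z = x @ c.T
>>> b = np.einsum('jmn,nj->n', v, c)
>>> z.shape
(5, 37)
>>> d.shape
(5, 5)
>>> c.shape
(37, 7)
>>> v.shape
(7, 5, 37)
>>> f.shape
(5, 29)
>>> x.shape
(5, 7)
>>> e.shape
(3, 3)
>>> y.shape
(37, 5)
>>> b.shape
(37,)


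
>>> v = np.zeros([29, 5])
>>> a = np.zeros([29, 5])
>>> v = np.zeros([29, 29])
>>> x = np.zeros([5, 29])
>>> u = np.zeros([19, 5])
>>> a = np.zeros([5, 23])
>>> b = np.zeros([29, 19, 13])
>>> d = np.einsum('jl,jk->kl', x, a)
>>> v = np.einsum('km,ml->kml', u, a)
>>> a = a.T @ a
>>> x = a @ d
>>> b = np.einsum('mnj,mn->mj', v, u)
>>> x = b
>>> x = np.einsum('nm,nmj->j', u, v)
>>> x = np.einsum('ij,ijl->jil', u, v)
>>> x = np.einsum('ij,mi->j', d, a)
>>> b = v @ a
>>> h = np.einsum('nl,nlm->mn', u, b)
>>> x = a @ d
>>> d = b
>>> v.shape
(19, 5, 23)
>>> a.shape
(23, 23)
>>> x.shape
(23, 29)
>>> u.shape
(19, 5)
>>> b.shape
(19, 5, 23)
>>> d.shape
(19, 5, 23)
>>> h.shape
(23, 19)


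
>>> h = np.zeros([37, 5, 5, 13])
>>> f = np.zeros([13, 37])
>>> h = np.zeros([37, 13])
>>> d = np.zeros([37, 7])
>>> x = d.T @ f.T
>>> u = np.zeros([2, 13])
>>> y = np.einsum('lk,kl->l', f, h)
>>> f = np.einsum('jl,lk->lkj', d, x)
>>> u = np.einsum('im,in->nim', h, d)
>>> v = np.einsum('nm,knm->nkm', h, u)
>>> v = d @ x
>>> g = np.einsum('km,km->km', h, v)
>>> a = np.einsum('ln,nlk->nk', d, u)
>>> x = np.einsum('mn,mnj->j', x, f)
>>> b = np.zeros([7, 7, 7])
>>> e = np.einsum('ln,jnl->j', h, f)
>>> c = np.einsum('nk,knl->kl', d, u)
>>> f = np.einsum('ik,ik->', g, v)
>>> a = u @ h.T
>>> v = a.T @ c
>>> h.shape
(37, 13)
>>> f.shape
()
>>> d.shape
(37, 7)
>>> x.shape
(37,)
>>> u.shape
(7, 37, 13)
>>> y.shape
(13,)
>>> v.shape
(37, 37, 13)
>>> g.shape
(37, 13)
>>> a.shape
(7, 37, 37)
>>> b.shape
(7, 7, 7)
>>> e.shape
(7,)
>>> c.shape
(7, 13)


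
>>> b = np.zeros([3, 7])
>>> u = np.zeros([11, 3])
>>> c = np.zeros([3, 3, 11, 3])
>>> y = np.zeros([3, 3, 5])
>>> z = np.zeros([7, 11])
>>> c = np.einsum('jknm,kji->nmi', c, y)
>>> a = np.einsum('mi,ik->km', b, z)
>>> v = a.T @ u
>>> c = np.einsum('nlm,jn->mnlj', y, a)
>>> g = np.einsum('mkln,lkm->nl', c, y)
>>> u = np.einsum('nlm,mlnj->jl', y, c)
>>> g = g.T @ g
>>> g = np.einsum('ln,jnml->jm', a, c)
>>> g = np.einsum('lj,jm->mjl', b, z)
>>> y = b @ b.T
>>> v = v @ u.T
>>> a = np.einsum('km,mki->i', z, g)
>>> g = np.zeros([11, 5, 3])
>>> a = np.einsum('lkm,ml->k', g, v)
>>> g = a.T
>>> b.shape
(3, 7)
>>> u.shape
(11, 3)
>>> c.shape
(5, 3, 3, 11)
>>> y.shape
(3, 3)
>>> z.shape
(7, 11)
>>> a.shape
(5,)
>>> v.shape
(3, 11)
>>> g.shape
(5,)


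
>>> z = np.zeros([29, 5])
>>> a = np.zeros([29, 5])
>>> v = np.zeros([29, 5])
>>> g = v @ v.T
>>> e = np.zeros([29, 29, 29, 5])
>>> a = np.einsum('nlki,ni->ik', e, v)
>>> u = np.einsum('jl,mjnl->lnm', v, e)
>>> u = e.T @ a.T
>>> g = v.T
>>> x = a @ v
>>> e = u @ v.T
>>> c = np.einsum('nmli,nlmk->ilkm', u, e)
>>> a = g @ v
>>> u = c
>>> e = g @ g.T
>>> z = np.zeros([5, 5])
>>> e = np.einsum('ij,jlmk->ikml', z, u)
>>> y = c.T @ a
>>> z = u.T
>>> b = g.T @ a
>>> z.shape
(29, 29, 29, 5)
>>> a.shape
(5, 5)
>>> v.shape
(29, 5)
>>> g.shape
(5, 29)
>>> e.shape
(5, 29, 29, 29)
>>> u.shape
(5, 29, 29, 29)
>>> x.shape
(5, 5)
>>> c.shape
(5, 29, 29, 29)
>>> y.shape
(29, 29, 29, 5)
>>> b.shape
(29, 5)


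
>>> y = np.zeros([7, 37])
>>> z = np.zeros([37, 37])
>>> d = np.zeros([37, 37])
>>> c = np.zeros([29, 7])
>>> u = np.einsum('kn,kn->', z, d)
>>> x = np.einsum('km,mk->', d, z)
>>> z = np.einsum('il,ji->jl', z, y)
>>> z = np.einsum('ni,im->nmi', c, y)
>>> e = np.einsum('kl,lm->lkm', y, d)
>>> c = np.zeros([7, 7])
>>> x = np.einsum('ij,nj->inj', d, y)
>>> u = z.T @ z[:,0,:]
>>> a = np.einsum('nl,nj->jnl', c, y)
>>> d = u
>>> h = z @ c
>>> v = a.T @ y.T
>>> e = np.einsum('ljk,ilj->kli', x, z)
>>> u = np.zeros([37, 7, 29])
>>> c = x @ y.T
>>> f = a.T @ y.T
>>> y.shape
(7, 37)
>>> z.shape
(29, 37, 7)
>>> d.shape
(7, 37, 7)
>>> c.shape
(37, 7, 7)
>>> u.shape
(37, 7, 29)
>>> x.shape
(37, 7, 37)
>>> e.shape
(37, 37, 29)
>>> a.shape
(37, 7, 7)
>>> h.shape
(29, 37, 7)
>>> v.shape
(7, 7, 7)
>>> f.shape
(7, 7, 7)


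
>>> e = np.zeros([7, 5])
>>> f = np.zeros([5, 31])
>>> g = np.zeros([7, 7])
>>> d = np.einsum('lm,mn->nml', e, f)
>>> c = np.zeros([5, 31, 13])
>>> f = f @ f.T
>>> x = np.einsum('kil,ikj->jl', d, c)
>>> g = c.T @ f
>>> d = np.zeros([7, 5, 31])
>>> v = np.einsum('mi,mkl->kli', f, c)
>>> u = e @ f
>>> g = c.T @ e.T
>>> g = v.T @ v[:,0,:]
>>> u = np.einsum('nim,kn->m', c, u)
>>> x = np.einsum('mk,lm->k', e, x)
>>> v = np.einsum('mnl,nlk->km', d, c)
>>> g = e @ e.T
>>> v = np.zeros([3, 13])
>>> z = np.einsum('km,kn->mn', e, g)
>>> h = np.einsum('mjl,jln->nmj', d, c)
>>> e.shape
(7, 5)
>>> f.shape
(5, 5)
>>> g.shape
(7, 7)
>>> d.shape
(7, 5, 31)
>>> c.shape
(5, 31, 13)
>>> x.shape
(5,)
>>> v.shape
(3, 13)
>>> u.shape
(13,)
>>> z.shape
(5, 7)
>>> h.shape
(13, 7, 5)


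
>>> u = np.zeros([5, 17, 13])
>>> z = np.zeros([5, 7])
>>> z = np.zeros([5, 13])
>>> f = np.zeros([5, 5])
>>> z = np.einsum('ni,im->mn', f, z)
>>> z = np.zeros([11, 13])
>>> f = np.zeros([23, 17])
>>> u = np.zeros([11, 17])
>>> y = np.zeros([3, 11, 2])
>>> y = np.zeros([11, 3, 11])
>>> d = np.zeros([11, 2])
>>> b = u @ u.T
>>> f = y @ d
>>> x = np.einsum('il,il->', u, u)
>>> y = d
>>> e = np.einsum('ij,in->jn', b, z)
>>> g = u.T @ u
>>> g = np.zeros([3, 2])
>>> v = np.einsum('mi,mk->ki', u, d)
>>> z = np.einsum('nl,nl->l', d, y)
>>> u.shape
(11, 17)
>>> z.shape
(2,)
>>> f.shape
(11, 3, 2)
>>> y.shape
(11, 2)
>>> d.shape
(11, 2)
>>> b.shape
(11, 11)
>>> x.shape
()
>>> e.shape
(11, 13)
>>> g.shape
(3, 2)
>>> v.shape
(2, 17)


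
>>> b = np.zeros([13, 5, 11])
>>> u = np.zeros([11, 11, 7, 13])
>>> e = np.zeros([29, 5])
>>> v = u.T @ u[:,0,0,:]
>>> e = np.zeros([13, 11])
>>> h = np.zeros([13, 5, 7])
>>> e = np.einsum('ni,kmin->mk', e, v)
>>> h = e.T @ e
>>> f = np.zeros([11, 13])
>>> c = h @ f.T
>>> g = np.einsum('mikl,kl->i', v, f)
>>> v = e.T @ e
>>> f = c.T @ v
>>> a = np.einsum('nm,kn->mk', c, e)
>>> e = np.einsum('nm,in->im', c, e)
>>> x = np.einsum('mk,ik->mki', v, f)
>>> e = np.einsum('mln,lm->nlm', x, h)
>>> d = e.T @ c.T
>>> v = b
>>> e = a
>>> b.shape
(13, 5, 11)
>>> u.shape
(11, 11, 7, 13)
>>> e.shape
(11, 7)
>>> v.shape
(13, 5, 11)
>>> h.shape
(13, 13)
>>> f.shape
(11, 13)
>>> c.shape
(13, 11)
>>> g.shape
(7,)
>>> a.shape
(11, 7)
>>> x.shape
(13, 13, 11)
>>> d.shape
(13, 13, 13)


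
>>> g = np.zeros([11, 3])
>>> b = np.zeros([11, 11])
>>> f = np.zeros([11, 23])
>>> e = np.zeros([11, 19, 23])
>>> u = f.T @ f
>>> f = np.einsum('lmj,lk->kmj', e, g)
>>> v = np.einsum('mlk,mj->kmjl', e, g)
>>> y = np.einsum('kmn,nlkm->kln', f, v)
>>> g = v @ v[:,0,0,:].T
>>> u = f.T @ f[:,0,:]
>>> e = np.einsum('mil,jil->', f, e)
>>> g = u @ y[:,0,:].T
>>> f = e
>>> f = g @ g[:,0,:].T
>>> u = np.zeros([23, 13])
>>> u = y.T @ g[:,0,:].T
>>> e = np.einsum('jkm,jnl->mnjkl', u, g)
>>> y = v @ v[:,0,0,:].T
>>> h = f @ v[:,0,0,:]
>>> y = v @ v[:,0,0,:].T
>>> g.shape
(23, 19, 3)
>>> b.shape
(11, 11)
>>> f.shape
(23, 19, 23)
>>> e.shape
(23, 19, 23, 11, 3)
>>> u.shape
(23, 11, 23)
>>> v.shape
(23, 11, 3, 19)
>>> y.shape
(23, 11, 3, 23)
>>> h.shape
(23, 19, 19)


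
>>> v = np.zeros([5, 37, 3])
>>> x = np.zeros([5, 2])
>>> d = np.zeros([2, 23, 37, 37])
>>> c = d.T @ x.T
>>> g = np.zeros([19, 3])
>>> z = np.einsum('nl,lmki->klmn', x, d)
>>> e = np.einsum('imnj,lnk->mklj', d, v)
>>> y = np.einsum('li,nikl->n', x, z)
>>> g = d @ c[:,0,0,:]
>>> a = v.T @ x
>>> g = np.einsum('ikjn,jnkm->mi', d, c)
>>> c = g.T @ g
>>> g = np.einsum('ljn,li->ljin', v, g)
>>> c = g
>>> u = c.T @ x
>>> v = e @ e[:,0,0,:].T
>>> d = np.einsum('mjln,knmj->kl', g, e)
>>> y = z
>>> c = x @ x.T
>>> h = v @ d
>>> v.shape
(23, 3, 5, 23)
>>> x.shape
(5, 2)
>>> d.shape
(23, 2)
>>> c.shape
(5, 5)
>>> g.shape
(5, 37, 2, 3)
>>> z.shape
(37, 2, 23, 5)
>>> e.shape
(23, 3, 5, 37)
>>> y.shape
(37, 2, 23, 5)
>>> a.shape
(3, 37, 2)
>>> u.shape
(3, 2, 37, 2)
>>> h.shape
(23, 3, 5, 2)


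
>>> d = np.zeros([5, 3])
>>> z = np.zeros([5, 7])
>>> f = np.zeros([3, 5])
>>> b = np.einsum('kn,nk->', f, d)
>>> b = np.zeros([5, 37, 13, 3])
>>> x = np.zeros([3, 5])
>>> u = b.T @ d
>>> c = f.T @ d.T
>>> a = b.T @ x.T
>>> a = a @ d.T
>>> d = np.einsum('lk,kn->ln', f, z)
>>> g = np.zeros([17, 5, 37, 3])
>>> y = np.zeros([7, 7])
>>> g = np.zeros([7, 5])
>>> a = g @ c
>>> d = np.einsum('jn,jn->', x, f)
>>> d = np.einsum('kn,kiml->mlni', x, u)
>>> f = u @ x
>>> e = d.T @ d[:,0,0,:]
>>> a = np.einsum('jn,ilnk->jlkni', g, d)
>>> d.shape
(37, 3, 5, 13)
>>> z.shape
(5, 7)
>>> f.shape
(3, 13, 37, 5)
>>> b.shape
(5, 37, 13, 3)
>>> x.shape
(3, 5)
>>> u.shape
(3, 13, 37, 3)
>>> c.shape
(5, 5)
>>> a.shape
(7, 3, 13, 5, 37)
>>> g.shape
(7, 5)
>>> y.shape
(7, 7)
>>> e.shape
(13, 5, 3, 13)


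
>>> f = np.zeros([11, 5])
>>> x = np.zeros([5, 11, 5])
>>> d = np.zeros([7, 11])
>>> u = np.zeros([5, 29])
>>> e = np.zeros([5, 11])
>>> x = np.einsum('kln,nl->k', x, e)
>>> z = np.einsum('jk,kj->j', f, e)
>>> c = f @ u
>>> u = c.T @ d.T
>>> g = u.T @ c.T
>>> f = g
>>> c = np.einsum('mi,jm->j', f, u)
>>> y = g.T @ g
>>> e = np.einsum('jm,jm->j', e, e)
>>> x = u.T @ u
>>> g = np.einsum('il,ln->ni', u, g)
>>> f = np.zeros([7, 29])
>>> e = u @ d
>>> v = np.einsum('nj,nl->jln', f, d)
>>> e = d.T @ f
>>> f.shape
(7, 29)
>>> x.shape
(7, 7)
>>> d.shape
(7, 11)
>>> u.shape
(29, 7)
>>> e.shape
(11, 29)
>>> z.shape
(11,)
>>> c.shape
(29,)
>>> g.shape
(11, 29)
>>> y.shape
(11, 11)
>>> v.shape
(29, 11, 7)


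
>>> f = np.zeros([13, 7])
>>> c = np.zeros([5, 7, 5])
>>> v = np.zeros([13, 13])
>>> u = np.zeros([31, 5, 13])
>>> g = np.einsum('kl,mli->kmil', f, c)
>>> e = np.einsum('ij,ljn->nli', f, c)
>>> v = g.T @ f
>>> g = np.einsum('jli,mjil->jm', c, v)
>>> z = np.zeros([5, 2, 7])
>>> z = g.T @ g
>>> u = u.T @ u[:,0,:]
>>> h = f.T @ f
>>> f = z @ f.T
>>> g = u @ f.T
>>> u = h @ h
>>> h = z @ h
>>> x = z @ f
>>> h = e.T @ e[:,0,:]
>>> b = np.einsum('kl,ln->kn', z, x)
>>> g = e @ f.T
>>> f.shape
(7, 13)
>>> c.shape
(5, 7, 5)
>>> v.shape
(7, 5, 5, 7)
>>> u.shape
(7, 7)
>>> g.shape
(5, 5, 7)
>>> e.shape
(5, 5, 13)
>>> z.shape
(7, 7)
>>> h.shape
(13, 5, 13)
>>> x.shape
(7, 13)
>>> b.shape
(7, 13)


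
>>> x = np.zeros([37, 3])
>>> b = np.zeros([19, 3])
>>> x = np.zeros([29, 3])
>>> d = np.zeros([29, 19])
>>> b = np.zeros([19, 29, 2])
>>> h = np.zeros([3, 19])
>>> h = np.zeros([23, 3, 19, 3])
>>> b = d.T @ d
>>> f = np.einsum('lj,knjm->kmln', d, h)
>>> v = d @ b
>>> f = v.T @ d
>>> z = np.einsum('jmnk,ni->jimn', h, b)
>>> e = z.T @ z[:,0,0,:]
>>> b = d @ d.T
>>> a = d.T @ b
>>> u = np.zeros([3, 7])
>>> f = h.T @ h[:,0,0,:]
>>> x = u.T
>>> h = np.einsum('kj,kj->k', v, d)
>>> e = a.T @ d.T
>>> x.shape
(7, 3)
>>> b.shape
(29, 29)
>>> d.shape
(29, 19)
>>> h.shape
(29,)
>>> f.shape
(3, 19, 3, 3)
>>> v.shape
(29, 19)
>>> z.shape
(23, 19, 3, 19)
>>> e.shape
(29, 29)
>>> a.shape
(19, 29)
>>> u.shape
(3, 7)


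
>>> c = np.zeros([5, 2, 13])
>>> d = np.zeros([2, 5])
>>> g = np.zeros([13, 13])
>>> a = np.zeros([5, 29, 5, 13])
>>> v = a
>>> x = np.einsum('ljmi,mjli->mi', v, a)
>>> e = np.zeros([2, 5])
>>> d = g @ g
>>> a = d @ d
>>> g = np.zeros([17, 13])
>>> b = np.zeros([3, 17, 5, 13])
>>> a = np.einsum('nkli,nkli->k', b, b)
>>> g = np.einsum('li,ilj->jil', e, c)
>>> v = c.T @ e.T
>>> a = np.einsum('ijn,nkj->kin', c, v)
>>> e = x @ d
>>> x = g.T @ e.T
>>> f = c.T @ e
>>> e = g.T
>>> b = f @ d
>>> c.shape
(5, 2, 13)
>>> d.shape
(13, 13)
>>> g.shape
(13, 5, 2)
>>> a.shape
(2, 5, 13)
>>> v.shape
(13, 2, 2)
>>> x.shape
(2, 5, 5)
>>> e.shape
(2, 5, 13)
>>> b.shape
(13, 2, 13)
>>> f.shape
(13, 2, 13)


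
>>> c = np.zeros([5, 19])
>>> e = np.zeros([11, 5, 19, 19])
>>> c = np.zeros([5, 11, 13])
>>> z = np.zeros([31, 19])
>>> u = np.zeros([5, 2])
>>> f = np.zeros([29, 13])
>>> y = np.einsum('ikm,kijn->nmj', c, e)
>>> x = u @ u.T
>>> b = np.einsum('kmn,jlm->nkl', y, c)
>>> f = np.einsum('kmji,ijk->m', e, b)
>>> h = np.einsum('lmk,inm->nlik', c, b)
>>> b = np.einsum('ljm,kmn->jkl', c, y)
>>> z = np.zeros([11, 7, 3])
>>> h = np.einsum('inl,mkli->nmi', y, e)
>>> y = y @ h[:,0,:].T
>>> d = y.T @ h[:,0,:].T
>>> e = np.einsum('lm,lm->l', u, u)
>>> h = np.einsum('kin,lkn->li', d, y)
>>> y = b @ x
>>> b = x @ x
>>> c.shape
(5, 11, 13)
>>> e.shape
(5,)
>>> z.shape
(11, 7, 3)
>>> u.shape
(5, 2)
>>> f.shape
(5,)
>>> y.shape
(11, 19, 5)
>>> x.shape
(5, 5)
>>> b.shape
(5, 5)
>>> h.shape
(19, 13)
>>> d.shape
(13, 13, 13)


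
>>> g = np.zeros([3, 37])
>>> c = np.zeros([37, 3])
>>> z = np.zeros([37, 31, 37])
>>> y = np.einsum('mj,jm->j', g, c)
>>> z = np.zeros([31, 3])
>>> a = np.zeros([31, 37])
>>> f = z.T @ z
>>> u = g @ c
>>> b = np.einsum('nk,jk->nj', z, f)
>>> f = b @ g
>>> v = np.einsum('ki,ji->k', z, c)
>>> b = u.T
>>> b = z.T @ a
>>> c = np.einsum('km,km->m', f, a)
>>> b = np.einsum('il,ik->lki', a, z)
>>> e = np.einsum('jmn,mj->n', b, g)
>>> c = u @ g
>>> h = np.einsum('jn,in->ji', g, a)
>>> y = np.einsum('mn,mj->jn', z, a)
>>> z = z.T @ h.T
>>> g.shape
(3, 37)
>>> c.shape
(3, 37)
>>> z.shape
(3, 3)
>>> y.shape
(37, 3)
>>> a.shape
(31, 37)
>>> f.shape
(31, 37)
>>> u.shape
(3, 3)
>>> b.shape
(37, 3, 31)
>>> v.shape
(31,)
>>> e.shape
(31,)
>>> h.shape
(3, 31)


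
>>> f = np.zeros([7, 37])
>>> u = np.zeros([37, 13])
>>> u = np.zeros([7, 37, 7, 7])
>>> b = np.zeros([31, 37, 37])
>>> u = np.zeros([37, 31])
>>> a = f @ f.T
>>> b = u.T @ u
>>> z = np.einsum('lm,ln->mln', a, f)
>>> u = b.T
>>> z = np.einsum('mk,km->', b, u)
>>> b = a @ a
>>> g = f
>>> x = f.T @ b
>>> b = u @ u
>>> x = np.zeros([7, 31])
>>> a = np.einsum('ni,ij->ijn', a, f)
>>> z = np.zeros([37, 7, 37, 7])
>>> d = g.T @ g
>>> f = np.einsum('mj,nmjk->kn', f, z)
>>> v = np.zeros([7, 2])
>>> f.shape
(7, 37)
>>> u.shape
(31, 31)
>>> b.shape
(31, 31)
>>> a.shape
(7, 37, 7)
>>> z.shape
(37, 7, 37, 7)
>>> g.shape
(7, 37)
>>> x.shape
(7, 31)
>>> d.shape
(37, 37)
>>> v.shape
(7, 2)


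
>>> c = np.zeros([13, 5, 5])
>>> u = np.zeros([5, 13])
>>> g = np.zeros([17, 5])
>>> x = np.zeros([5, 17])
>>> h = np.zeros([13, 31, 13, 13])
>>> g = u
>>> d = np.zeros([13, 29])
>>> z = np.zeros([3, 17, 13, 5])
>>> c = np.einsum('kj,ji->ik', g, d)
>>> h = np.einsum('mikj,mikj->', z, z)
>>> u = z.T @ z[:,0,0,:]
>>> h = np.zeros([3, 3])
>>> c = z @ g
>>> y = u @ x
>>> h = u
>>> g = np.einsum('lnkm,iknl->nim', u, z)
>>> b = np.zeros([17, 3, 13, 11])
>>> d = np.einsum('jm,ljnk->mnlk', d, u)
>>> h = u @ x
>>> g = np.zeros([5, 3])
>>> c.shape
(3, 17, 13, 13)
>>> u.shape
(5, 13, 17, 5)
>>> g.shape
(5, 3)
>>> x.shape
(5, 17)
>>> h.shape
(5, 13, 17, 17)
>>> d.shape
(29, 17, 5, 5)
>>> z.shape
(3, 17, 13, 5)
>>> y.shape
(5, 13, 17, 17)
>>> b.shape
(17, 3, 13, 11)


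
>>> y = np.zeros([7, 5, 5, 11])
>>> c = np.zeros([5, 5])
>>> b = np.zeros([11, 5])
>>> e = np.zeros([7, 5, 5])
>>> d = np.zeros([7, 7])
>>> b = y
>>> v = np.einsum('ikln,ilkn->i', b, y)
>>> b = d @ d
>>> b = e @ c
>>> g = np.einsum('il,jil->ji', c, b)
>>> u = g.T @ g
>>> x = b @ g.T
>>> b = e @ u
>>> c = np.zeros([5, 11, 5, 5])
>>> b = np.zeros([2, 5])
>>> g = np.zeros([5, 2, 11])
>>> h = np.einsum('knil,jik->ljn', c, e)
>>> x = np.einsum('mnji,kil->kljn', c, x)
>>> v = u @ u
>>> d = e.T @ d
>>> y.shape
(7, 5, 5, 11)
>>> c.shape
(5, 11, 5, 5)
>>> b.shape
(2, 5)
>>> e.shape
(7, 5, 5)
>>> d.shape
(5, 5, 7)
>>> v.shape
(5, 5)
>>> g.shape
(5, 2, 11)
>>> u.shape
(5, 5)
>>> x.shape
(7, 7, 5, 11)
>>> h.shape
(5, 7, 11)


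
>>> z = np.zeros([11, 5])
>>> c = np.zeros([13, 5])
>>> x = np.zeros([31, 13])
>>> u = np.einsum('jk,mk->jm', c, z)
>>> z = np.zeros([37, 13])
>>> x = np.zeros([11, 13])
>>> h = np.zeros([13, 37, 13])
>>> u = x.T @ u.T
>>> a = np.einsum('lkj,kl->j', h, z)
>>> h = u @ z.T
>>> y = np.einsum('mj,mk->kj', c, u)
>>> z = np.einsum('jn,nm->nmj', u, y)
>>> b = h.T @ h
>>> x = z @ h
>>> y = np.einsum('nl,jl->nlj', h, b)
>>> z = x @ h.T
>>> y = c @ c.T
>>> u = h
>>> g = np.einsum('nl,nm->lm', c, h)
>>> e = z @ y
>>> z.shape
(13, 5, 13)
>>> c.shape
(13, 5)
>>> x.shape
(13, 5, 37)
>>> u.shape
(13, 37)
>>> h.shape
(13, 37)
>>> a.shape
(13,)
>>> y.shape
(13, 13)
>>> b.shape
(37, 37)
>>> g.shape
(5, 37)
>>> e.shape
(13, 5, 13)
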